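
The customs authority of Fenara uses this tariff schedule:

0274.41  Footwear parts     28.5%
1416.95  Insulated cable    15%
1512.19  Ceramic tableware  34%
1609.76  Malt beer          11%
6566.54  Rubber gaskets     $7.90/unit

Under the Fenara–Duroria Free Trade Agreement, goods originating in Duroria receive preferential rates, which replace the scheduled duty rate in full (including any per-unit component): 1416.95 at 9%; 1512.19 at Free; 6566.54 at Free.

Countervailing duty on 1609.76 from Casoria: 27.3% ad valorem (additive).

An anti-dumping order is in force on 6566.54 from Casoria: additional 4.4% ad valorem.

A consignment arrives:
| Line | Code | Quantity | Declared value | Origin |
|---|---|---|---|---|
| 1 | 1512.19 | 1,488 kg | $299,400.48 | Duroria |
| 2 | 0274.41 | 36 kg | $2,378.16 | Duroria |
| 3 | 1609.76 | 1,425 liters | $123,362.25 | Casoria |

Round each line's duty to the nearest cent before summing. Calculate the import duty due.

Line 1 (1512.19, Duroria, 1,488 kg, $299,400.48):
Base rate for 1512.19 is 34%.
Origin Duroria qualifies under the Fenara–Duroria agreement and 1512.19 is covered: preferential rate Free applies instead.
Duty = $299,400.48 × 0% = $0.00.
Line 2 (0274.41, Duroria, 36 kg, $2,378.16):
Base rate for 0274.41 is 28.5%.
Origin Duroria is the FTA partner but 0274.41 is not on the preference list; base rate stands.
Duty = $2,378.16 × 28.5% = $677.78.
Line 3 (1609.76, Casoria, 1,425 liters, $123,362.25):
Base rate for 1609.76 is 11%.
Additional duty on 1609.76 from Casoria: +27.3%. Applied ad valorem rate: 11% + 27.3% = 38.3%.
Duty = $123,362.25 × 38.3% = $47,247.74.
Total = $0.00 + $677.78 + $47,247.74 = $47,925.52.

$47,925.52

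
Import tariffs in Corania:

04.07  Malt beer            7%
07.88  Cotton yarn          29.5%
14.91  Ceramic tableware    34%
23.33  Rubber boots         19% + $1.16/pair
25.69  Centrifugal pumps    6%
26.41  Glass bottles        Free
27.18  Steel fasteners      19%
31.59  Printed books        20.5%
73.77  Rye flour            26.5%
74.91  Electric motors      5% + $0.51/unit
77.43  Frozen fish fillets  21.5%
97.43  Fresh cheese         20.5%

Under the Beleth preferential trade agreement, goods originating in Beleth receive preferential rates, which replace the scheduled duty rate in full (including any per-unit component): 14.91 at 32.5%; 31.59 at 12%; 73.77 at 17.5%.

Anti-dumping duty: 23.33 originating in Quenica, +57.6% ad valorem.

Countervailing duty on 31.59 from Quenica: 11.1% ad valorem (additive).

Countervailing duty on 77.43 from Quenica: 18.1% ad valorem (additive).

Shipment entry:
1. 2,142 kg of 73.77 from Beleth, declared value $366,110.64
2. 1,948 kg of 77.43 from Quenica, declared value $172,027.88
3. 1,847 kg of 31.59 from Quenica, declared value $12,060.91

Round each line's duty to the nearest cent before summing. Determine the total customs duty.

$136,003.65

Line 1 (73.77, Beleth, 2,142 kg, $366,110.64):
Base rate for 73.77 is 26.5%.
Origin Beleth qualifies under the Corania–Beleth agreement and 73.77 is covered: preferential rate 17.5% applies instead.
Duty = $366,110.64 × 17.5% = $64,069.36.
Line 2 (77.43, Quenica, 1,948 kg, $172,027.88):
Base rate for 77.43 is 21.5%.
Additional duty on 77.43 from Quenica: +18.1%. Applied ad valorem rate: 21.5% + 18.1% = 39.6%.
Duty = $172,027.88 × 39.6% = $68,123.04.
Line 3 (31.59, Quenica, 1,847 kg, $12,060.91):
Base rate for 31.59 is 20.5%.
31.59 has an FTA preferential rate, but origin Quenica is not Beleth; base rate stands.
Additional duty on 31.59 from Quenica: +11.1%. Applied ad valorem rate: 20.5% + 11.1% = 31.6%.
Duty = $12,060.91 × 31.6% = $3,811.25.
Total = $64,069.36 + $68,123.04 + $3,811.25 = $136,003.65.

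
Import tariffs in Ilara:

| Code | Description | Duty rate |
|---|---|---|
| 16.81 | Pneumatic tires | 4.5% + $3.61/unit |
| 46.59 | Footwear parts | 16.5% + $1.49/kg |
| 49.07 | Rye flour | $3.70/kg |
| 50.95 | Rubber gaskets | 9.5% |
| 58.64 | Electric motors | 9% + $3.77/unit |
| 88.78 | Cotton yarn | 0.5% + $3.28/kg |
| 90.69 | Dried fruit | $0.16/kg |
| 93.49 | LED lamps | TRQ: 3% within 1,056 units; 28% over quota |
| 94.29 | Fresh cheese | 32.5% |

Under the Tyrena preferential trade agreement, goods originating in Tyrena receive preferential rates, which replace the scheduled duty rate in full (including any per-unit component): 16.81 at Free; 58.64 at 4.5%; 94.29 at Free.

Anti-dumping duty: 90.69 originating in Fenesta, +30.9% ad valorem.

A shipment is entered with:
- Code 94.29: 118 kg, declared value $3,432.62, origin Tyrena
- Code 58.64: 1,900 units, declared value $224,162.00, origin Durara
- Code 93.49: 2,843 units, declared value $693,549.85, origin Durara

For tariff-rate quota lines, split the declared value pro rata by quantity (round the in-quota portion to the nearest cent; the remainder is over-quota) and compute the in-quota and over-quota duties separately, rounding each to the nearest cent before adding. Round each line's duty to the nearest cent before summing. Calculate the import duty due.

Line 1 (94.29, Tyrena, 118 kg, $3,432.62):
Base rate for 94.29 is 32.5%.
Origin Tyrena qualifies under the Ilara–Tyrena agreement and 94.29 is covered: preferential rate Free applies instead.
Duty = $3,432.62 × 0% = $0.00.
Line 2 (58.64, Durara, 1,900 units, $224,162.00):
Base rate for 58.64 is 9% + $3.77/unit.
58.64 has an FTA preferential rate, but origin Durara is not Tyrena; base rate stands.
Duty = $224,162.00 × 9% + 1,900 × $3.77 = $27,337.58.
Line 3 (93.49, Durara, 2,843 units, $693,549.85):
Code 93.49 is under a tariff-rate quota (threshold 1,056 units). In-quota: 1,056 units at 3%; over-quota: 1,787 units at 28%.
Pro-rata value split: in-quota = $693,549.85 × 1,056/2,843 = $257,611.20; over-quota = $693,549.85 − $257,611.20 = $435,938.65.
In-quota duty = $257,611.20 × 3% = $7,728.34. Over-quota duty = $435,938.65 × 28% = $122,062.82.
Line duty = $7,728.34 + $122,062.82 = $129,791.16.
Total = $0.00 + $27,337.58 + $129,791.16 = $157,128.74.

$157,128.74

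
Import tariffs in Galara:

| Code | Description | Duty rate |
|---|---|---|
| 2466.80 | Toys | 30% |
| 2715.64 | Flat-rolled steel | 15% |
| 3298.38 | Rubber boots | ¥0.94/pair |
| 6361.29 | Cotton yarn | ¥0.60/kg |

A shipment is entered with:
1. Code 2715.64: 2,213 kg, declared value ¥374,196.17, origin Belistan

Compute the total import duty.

Line 1 (2715.64, Belistan, 2,213 kg, ¥374,196.17):
Base rate for 2715.64 is 15%.
Duty = ¥374,196.17 × 15% = ¥56,129.43.

¥56,129.43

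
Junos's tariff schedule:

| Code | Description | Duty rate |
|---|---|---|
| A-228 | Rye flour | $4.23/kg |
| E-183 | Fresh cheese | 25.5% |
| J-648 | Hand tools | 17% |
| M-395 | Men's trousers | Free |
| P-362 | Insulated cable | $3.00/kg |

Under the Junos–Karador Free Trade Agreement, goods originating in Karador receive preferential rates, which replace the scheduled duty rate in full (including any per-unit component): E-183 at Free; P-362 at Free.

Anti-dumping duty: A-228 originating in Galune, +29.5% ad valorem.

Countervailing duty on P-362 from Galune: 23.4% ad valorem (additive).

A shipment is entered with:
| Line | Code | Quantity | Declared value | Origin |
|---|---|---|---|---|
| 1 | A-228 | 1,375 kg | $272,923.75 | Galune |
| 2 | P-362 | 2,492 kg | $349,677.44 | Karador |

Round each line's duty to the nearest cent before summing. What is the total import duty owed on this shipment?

$86,328.76

Line 1 (A-228, Galune, 1,375 kg, $272,923.75):
Base rate for A-228 is $4.23/kg.
Additional duty on A-228 from Galune: +29.5% ad valorem. Applied ad valorem rate = 29.5%.
Duty = $272,923.75 × 29.5% + 1,375 × $4.23 = $86,328.76.
Line 2 (P-362, Karador, 2,492 kg, $349,677.44):
Base rate for P-362 is $3.00/kg.
Origin Karador qualifies under the Junos–Karador agreement and P-362 is covered: preferential rate Free applies instead.
The additional-duty order on P-362 targets Galune, not Karador; it does not apply.
Duty = $349,677.44 × 0% = $0.00.
Total = $86,328.76 + $0.00 = $86,328.76.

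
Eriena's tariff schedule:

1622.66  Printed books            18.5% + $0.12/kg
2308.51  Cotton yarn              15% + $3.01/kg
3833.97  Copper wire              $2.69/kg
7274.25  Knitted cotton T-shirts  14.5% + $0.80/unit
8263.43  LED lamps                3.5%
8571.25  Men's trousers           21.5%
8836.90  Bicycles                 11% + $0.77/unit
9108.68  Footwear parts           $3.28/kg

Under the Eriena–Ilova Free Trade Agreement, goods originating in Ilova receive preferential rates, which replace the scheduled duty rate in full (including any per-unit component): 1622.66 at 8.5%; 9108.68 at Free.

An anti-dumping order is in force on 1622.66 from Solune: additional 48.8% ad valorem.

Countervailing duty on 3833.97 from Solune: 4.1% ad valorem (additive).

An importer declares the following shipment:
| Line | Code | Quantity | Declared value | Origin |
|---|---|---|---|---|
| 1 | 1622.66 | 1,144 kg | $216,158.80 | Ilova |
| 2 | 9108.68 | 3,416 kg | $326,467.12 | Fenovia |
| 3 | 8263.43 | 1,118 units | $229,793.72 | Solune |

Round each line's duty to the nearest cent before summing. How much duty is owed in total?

Line 1 (1622.66, Ilova, 1,144 kg, $216,158.80):
Base rate for 1622.66 is 18.5% + $0.12/kg.
Origin Ilova qualifies under the Eriena–Ilova agreement and 1622.66 is covered: preferential rate 8.5% applies instead.
The additional-duty order on 1622.66 targets Solune, not Ilova; it does not apply.
Duty = $216,158.80 × 8.5% = $18,373.50.
Line 2 (9108.68, Fenovia, 3,416 kg, $326,467.12):
Base rate for 9108.68 is $3.28/kg.
9108.68 has an FTA preferential rate, but origin Fenovia is not Ilova; base rate stands.
Duty = 3,416 × $3.28 = $11,204.48.
Line 3 (8263.43, Solune, 1,118 units, $229,793.72):
Base rate for 8263.43 is 3.5%.
Duty = $229,793.72 × 3.5% = $8,042.78.
Total = $18,373.50 + $11,204.48 + $8,042.78 = $37,620.76.

$37,620.76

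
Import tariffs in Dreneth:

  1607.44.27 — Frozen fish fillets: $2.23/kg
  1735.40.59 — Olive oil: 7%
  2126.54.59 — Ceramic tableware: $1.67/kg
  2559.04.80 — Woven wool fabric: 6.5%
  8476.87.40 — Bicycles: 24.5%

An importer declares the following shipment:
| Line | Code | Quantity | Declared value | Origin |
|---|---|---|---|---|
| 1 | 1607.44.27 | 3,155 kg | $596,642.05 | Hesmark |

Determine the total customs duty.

$7,035.65

Line 1 (1607.44.27, Hesmark, 3,155 kg, $596,642.05):
Base rate for 1607.44.27 is $2.23/kg.
Duty = 3,155 × $2.23 = $7,035.65.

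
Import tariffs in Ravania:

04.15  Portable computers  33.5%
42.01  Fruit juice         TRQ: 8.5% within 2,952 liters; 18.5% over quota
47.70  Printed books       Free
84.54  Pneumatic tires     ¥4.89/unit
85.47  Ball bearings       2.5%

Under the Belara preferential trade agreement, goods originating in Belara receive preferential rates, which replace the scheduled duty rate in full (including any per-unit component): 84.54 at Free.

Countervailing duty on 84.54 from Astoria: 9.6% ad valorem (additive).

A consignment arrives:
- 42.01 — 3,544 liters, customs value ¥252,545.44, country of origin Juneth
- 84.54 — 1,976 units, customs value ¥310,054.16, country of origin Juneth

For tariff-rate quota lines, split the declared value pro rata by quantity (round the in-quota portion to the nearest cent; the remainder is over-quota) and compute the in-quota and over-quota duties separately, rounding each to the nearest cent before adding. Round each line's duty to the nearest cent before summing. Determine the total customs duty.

¥35,347.60

Line 1 (42.01, Juneth, 3,544 liters, ¥252,545.44):
Code 42.01 is under a tariff-rate quota (threshold 2,952 liters). In-quota: 2,952 liters at 8.5%; over-quota: 592 liters at 18.5%.
Pro-rata value split: in-quota = ¥252,545.44 × 2,952/3,544 = ¥210,359.52; over-quota = ¥252,545.44 − ¥210,359.52 = ¥42,185.92.
In-quota duty = ¥210,359.52 × 8.5% = ¥17,880.56. Over-quota duty = ¥42,185.92 × 18.5% = ¥7,804.40.
Line duty = ¥17,880.56 + ¥7,804.40 = ¥25,684.96.
Line 2 (84.54, Juneth, 1,976 units, ¥310,054.16):
Base rate for 84.54 is ¥4.89/unit.
84.54 has an FTA preferential rate, but origin Juneth is not Belara; base rate stands.
The additional-duty order on 84.54 targets Astoria, not Juneth; it does not apply.
Duty = 1,976 × ¥4.89 = ¥9,662.64.
Total = ¥25,684.96 + ¥9,662.64 = ¥35,347.60.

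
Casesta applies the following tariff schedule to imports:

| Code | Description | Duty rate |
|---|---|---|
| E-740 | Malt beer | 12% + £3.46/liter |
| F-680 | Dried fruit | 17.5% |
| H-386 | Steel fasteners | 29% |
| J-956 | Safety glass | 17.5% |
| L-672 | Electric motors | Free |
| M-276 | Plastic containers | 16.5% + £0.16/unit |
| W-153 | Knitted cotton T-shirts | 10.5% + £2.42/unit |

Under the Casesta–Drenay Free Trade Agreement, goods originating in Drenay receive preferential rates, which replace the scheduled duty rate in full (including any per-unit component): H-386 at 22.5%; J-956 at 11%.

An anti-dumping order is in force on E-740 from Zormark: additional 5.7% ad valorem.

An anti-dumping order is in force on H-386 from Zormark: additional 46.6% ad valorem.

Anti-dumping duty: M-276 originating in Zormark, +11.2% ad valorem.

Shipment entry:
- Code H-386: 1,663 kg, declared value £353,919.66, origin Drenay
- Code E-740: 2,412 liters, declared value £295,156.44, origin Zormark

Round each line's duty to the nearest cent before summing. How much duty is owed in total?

Line 1 (H-386, Drenay, 1,663 kg, £353,919.66):
Base rate for H-386 is 29%.
Origin Drenay qualifies under the Casesta–Drenay agreement and H-386 is covered: preferential rate 22.5% applies instead.
The additional-duty order on H-386 targets Zormark, not Drenay; it does not apply.
Duty = £353,919.66 × 22.5% = £79,631.92.
Line 2 (E-740, Zormark, 2,412 liters, £295,156.44):
Base rate for E-740 is 12% + £3.46/liter.
Additional duty on E-740 from Zormark: +5.7%. Applied ad valorem rate: 12% + 5.7% = 17.7%.
Duty = £295,156.44 × 17.7% + 2,412 × £3.46 = £60,588.21.
Total = £79,631.92 + £60,588.21 = £140,220.13.

£140,220.13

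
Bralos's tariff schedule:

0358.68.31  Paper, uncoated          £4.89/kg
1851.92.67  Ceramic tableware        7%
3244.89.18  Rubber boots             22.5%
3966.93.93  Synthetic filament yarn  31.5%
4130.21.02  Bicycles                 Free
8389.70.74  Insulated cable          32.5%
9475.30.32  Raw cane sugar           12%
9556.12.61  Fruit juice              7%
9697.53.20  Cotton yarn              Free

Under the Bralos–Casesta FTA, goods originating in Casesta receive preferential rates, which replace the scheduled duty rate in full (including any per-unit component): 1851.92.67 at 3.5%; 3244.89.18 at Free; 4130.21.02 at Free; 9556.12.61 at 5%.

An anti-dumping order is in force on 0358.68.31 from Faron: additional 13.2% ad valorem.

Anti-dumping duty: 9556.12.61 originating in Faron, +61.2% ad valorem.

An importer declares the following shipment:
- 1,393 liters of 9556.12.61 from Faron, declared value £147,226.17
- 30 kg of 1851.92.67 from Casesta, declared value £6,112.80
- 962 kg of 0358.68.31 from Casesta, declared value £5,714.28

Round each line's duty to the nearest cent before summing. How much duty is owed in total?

£105,326.38

Line 1 (9556.12.61, Faron, 1,393 liters, £147,226.17):
Base rate for 9556.12.61 is 7%.
9556.12.61 has an FTA preferential rate, but origin Faron is not Casesta; base rate stands.
Additional duty on 9556.12.61 from Faron: +61.2%. Applied ad valorem rate: 7% + 61.2% = 68.2%.
Duty = £147,226.17 × 68.2% = £100,408.25.
Line 2 (1851.92.67, Casesta, 30 kg, £6,112.80):
Base rate for 1851.92.67 is 7%.
Origin Casesta qualifies under the Bralos–Casesta agreement and 1851.92.67 is covered: preferential rate 3.5% applies instead.
Duty = £6,112.80 × 3.5% = £213.95.
Line 3 (0358.68.31, Casesta, 962 kg, £5,714.28):
Base rate for 0358.68.31 is £4.89/kg.
Origin Casesta is the FTA partner but 0358.68.31 is not on the preference list; base rate stands.
The additional-duty order on 0358.68.31 targets Faron, not Casesta; it does not apply.
Duty = 962 × £4.89 = £4,704.18.
Total = £100,408.25 + £213.95 + £4,704.18 = £105,326.38.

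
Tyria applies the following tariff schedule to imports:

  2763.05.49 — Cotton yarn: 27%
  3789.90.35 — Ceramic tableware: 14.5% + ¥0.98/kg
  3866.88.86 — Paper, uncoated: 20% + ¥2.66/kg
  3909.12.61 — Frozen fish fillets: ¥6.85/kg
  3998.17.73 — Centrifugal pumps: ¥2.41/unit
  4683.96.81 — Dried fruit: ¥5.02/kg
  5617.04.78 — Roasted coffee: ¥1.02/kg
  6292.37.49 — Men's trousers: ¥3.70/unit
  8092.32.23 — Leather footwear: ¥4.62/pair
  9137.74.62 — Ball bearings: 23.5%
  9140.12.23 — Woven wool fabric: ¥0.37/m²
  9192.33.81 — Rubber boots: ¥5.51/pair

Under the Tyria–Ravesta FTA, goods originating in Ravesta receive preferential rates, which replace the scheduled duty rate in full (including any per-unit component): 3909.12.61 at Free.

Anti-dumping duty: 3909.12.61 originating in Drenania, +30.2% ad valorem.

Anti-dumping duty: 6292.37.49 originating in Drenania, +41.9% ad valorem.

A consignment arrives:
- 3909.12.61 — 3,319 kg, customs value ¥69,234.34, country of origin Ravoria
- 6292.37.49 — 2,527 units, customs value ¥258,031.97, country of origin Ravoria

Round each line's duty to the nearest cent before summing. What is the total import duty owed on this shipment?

Line 1 (3909.12.61, Ravoria, 3,319 kg, ¥69,234.34):
Base rate for 3909.12.61 is ¥6.85/kg.
3909.12.61 has an FTA preferential rate, but origin Ravoria is not Ravesta; base rate stands.
The additional-duty order on 3909.12.61 targets Drenania, not Ravoria; it does not apply.
Duty = 3,319 × ¥6.85 = ¥22,735.15.
Line 2 (6292.37.49, Ravoria, 2,527 units, ¥258,031.97):
Base rate for 6292.37.49 is ¥3.70/unit.
The additional-duty order on 6292.37.49 targets Drenania, not Ravoria; it does not apply.
Duty = 2,527 × ¥3.70 = ¥9,349.90.
Total = ¥22,735.15 + ¥9,349.90 = ¥32,085.05.

¥32,085.05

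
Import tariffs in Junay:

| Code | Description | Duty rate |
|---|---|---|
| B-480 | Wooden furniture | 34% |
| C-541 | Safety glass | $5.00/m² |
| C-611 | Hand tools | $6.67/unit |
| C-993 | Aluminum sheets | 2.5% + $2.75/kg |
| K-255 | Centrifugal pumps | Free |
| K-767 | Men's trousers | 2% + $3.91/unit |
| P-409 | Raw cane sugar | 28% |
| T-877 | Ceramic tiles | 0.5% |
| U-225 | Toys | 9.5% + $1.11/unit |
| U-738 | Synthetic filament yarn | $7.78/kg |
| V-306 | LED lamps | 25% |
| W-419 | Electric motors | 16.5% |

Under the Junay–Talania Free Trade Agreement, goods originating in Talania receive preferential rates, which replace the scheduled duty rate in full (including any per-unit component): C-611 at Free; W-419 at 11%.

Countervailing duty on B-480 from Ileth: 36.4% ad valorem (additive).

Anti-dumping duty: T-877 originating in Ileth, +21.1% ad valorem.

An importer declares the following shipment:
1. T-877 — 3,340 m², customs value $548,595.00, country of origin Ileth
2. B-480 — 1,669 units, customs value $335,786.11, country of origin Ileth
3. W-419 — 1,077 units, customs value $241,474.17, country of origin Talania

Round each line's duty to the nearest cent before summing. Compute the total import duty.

$381,452.10

Line 1 (T-877, Ileth, 3,340 m², $548,595.00):
Base rate for T-877 is 0.5%.
Additional duty on T-877 from Ileth: +21.1%. Applied ad valorem rate: 0.5% + 21.1% = 21.6%.
Duty = $548,595.00 × 21.6% = $118,496.52.
Line 2 (B-480, Ileth, 1,669 units, $335,786.11):
Base rate for B-480 is 34%.
Additional duty on B-480 from Ileth: +36.4%. Applied ad valorem rate: 34% + 36.4% = 70.4%.
Duty = $335,786.11 × 70.4% = $236,393.42.
Line 3 (W-419, Talania, 1,077 units, $241,474.17):
Base rate for W-419 is 16.5%.
Origin Talania qualifies under the Junay–Talania agreement and W-419 is covered: preferential rate 11% applies instead.
Duty = $241,474.17 × 11% = $26,562.16.
Total = $118,496.52 + $236,393.42 + $26,562.16 = $381,452.10.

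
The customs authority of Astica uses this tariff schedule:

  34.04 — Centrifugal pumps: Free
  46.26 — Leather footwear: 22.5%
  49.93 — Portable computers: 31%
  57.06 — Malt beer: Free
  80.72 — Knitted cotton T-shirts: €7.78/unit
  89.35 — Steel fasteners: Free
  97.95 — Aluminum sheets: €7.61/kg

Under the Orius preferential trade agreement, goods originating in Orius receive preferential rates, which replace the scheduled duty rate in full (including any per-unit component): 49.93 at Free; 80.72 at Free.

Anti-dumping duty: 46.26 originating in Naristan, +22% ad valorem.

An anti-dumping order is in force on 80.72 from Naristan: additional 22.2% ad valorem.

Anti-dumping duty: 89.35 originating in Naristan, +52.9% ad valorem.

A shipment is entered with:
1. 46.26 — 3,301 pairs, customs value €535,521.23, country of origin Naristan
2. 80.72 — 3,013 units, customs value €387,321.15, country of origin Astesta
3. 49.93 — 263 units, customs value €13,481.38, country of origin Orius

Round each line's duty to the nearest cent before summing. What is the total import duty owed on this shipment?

Line 1 (46.26, Naristan, 3,301 pairs, €535,521.23):
Base rate for 46.26 is 22.5%.
Additional duty on 46.26 from Naristan: +22%. Applied ad valorem rate: 22.5% + 22% = 44.5%.
Duty = €535,521.23 × 44.5% = €238,306.95.
Line 2 (80.72, Astesta, 3,013 units, €387,321.15):
Base rate for 80.72 is €7.78/unit.
80.72 has an FTA preferential rate, but origin Astesta is not Orius; base rate stands.
The additional-duty order on 80.72 targets Naristan, not Astesta; it does not apply.
Duty = 3,013 × €7.78 = €23,441.14.
Line 3 (49.93, Orius, 263 units, €13,481.38):
Base rate for 49.93 is 31%.
Origin Orius qualifies under the Astica–Orius agreement and 49.93 is covered: preferential rate Free applies instead.
Duty = €13,481.38 × 0% = €0.00.
Total = €238,306.95 + €23,441.14 + €0.00 = €261,748.09.

€261,748.09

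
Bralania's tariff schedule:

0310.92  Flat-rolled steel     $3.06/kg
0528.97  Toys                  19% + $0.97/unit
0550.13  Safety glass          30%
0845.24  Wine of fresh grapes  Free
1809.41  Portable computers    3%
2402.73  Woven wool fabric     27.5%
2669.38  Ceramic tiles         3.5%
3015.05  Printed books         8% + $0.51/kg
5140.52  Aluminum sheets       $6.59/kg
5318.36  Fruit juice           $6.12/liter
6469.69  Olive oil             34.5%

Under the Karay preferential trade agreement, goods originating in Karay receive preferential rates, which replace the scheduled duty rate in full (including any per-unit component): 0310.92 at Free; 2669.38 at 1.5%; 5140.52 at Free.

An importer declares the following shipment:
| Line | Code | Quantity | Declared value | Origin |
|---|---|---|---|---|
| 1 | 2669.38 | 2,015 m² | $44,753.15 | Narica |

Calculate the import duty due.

Line 1 (2669.38, Narica, 2,015 m², $44,753.15):
Base rate for 2669.38 is 3.5%.
2669.38 has an FTA preferential rate, but origin Narica is not Karay; base rate stands.
Duty = $44,753.15 × 3.5% = $1,566.36.

$1,566.36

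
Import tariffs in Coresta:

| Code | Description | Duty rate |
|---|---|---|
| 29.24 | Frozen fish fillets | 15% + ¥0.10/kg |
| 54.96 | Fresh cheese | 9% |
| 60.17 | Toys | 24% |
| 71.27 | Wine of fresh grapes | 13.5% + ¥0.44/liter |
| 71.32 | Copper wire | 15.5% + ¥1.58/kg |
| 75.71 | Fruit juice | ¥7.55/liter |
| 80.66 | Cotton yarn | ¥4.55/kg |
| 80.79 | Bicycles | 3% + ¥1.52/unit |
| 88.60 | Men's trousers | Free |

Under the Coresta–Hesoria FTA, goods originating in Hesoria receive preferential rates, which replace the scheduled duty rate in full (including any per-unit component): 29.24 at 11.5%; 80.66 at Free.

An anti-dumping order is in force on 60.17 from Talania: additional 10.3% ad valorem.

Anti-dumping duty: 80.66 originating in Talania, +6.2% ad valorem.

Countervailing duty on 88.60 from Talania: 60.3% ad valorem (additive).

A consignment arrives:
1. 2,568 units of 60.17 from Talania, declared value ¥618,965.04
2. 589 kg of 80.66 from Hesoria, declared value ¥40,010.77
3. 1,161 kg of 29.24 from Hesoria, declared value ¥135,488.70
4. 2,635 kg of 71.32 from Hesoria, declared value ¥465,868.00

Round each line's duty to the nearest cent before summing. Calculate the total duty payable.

¥304,259.05

Line 1 (60.17, Talania, 2,568 units, ¥618,965.04):
Base rate for 60.17 is 24%.
Additional duty on 60.17 from Talania: +10.3%. Applied ad valorem rate: 24% + 10.3% = 34.3%.
Duty = ¥618,965.04 × 34.3% = ¥212,305.01.
Line 2 (80.66, Hesoria, 589 kg, ¥40,010.77):
Base rate for 80.66 is ¥4.55/kg.
Origin Hesoria qualifies under the Coresta–Hesoria agreement and 80.66 is covered: preferential rate Free applies instead.
The additional-duty order on 80.66 targets Talania, not Hesoria; it does not apply.
Duty = ¥40,010.77 × 0% = ¥0.00.
Line 3 (29.24, Hesoria, 1,161 kg, ¥135,488.70):
Base rate for 29.24 is 15% + ¥0.10/kg.
Origin Hesoria qualifies under the Coresta–Hesoria agreement and 29.24 is covered: preferential rate 11.5% applies instead.
Duty = ¥135,488.70 × 11.5% = ¥15,581.20.
Line 4 (71.32, Hesoria, 2,635 kg, ¥465,868.00):
Base rate for 71.32 is 15.5% + ¥1.58/kg.
Origin Hesoria is the FTA partner but 71.32 is not on the preference list; base rate stands.
Duty = ¥465,868.00 × 15.5% + 2,635 × ¥1.58 = ¥76,372.84.
Total = ¥212,305.01 + ¥0.00 + ¥15,581.20 + ¥76,372.84 = ¥304,259.05.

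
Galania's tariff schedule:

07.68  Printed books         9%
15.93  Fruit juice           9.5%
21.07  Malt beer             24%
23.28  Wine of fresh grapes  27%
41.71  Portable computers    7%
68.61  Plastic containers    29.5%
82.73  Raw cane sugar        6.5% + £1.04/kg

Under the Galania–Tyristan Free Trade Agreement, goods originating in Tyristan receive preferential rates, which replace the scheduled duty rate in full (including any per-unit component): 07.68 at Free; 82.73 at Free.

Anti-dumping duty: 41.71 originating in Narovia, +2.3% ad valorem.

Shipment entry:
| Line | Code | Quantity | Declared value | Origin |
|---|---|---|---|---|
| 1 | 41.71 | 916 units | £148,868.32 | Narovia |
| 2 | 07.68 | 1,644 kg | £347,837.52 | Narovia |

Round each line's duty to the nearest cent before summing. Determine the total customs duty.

Line 1 (41.71, Narovia, 916 units, £148,868.32):
Base rate for 41.71 is 7%.
Additional duty on 41.71 from Narovia: +2.3%. Applied ad valorem rate: 7% + 2.3% = 9.3%.
Duty = £148,868.32 × 9.3% = £13,844.75.
Line 2 (07.68, Narovia, 1,644 kg, £347,837.52):
Base rate for 07.68 is 9%.
07.68 has an FTA preferential rate, but origin Narovia is not Tyristan; base rate stands.
Duty = £347,837.52 × 9% = £31,305.38.
Total = £13,844.75 + £31,305.38 = £45,150.13.

£45,150.13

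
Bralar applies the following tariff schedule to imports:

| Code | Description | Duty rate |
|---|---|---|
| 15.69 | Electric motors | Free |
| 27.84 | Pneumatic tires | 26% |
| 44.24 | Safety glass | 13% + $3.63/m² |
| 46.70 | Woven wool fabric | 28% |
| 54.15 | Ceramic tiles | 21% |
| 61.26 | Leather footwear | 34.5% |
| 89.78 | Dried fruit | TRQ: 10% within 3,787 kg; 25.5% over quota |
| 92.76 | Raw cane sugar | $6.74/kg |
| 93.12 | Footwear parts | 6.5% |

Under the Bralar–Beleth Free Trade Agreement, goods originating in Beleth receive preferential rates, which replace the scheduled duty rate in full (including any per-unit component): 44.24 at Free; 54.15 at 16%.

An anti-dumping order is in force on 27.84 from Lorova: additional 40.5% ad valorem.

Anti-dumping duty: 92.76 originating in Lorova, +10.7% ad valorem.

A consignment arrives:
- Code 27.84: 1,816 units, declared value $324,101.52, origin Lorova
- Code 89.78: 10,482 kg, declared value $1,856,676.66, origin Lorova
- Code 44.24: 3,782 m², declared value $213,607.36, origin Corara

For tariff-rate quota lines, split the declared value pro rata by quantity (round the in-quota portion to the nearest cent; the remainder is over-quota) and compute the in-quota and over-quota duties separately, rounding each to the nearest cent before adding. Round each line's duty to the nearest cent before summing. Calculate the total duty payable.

$626,505.02

Line 1 (27.84, Lorova, 1,816 units, $324,101.52):
Base rate for 27.84 is 26%.
Additional duty on 27.84 from Lorova: +40.5%. Applied ad valorem rate: 26% + 40.5% = 66.5%.
Duty = $324,101.52 × 66.5% = $215,527.51.
Line 2 (89.78, Lorova, 10,482 kg, $1,856,676.66):
Code 89.78 is under a tariff-rate quota (threshold 3,787 kg). In-quota: 3,787 kg at 10%; over-quota: 6,695 kg at 25.5%.
Pro-rata value split: in-quota = $1,856,676.66 × 3,787/10,482 = $670,791.31; over-quota = $1,856,676.66 − $670,791.31 = $1,185,885.35.
In-quota duty = $670,791.31 × 10% = $67,079.13. Over-quota duty = $1,185,885.35 × 25.5% = $302,400.76.
Line duty = $67,079.13 + $302,400.76 = $369,479.89.
Line 3 (44.24, Corara, 3,782 m², $213,607.36):
Base rate for 44.24 is 13% + $3.63/m².
44.24 has an FTA preferential rate, but origin Corara is not Beleth; base rate stands.
Duty = $213,607.36 × 13% + 3,782 × $3.63 = $41,497.62.
Total = $215,527.51 + $369,479.89 + $41,497.62 = $626,505.02.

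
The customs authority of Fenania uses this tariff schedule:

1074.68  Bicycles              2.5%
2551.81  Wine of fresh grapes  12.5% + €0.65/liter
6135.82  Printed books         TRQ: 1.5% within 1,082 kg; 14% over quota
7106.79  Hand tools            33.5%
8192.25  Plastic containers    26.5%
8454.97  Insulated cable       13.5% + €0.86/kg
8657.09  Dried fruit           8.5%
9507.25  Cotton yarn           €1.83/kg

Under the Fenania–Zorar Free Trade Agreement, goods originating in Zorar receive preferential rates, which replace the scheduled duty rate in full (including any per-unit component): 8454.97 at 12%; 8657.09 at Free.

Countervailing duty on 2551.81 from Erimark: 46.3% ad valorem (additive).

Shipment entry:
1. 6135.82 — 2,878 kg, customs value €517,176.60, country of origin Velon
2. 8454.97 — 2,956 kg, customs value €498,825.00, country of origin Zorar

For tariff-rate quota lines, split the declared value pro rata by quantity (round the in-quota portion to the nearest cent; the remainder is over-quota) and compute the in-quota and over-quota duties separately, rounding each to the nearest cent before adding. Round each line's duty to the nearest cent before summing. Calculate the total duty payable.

€107,959.30

Line 1 (6135.82, Velon, 2,878 kg, €517,176.60):
Code 6135.82 is under a tariff-rate quota (threshold 1,082 kg). In-quota: 1,082 kg at 1.5%; over-quota: 1,796 kg at 14%.
Pro-rata value split: in-quota = €517,176.60 × 1,082/2,878 = €194,435.40; over-quota = €517,176.60 − €194,435.40 = €322,741.20.
In-quota duty = €194,435.40 × 1.5% = €2,916.53. Over-quota duty = €322,741.20 × 14% = €45,183.77.
Line duty = €2,916.53 + €45,183.77 = €48,100.30.
Line 2 (8454.97, Zorar, 2,956 kg, €498,825.00):
Base rate for 8454.97 is 13.5% + €0.86/kg.
Origin Zorar qualifies under the Fenania–Zorar agreement and 8454.97 is covered: preferential rate 12% applies instead.
Duty = €498,825.00 × 12% = €59,859.00.
Total = €48,100.30 + €59,859.00 = €107,959.30.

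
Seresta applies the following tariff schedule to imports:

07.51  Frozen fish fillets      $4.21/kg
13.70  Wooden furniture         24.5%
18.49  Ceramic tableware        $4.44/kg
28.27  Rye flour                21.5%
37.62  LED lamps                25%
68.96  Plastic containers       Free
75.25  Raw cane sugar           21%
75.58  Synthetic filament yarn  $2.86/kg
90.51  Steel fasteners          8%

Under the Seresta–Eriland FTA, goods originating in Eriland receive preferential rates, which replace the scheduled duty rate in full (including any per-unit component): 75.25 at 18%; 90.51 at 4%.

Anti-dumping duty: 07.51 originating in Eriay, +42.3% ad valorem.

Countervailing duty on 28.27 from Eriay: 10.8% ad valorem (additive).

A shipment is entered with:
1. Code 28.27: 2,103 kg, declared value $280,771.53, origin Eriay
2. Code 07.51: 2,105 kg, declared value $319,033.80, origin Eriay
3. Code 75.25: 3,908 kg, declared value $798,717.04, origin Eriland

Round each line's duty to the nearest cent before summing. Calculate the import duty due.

$378,271.62

Line 1 (28.27, Eriay, 2,103 kg, $280,771.53):
Base rate for 28.27 is 21.5%.
Additional duty on 28.27 from Eriay: +10.8%. Applied ad valorem rate: 21.5% + 10.8% = 32.3%.
Duty = $280,771.53 × 32.3% = $90,689.20.
Line 2 (07.51, Eriay, 2,105 kg, $319,033.80):
Base rate for 07.51 is $4.21/kg.
Additional duty on 07.51 from Eriay: +42.3% ad valorem. Applied ad valorem rate = 42.3%.
Duty = $319,033.80 × 42.3% + 2,105 × $4.21 = $143,813.35.
Line 3 (75.25, Eriland, 3,908 kg, $798,717.04):
Base rate for 75.25 is 21%.
Origin Eriland qualifies under the Seresta–Eriland agreement and 75.25 is covered: preferential rate 18% applies instead.
Duty = $798,717.04 × 18% = $143,769.07.
Total = $90,689.20 + $143,813.35 + $143,769.07 = $378,271.62.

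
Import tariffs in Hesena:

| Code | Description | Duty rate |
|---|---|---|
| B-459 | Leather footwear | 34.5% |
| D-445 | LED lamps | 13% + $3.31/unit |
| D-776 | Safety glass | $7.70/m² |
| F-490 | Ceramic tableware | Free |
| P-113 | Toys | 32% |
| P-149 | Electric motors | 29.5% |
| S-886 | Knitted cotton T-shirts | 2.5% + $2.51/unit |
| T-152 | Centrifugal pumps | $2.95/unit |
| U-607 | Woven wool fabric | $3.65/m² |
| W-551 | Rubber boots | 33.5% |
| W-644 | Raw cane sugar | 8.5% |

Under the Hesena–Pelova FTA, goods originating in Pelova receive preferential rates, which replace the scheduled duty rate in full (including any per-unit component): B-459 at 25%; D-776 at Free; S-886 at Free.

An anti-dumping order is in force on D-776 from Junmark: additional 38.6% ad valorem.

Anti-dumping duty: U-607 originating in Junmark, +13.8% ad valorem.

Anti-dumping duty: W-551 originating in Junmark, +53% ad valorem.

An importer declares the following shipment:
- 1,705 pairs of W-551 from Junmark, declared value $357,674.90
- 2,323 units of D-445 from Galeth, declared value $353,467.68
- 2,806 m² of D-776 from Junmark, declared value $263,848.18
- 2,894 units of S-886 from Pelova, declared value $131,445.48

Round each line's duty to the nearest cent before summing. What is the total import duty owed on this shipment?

Line 1 (W-551, Junmark, 1,705 pairs, $357,674.90):
Base rate for W-551 is 33.5%.
Additional duty on W-551 from Junmark: +53%. Applied ad valorem rate: 33.5% + 53% = 86.5%.
Duty = $357,674.90 × 86.5% = $309,388.79.
Line 2 (D-445, Galeth, 2,323 units, $353,467.68):
Base rate for D-445 is 13% + $3.31/unit.
Duty = $353,467.68 × 13% + 2,323 × $3.31 = $53,639.93.
Line 3 (D-776, Junmark, 2,806 m², $263,848.18):
Base rate for D-776 is $7.70/m².
D-776 has an FTA preferential rate, but origin Junmark is not Pelova; base rate stands.
Additional duty on D-776 from Junmark: +38.6% ad valorem. Applied ad valorem rate = 38.6%.
Duty = $263,848.18 × 38.6% + 2,806 × $7.70 = $123,451.60.
Line 4 (S-886, Pelova, 2,894 units, $131,445.48):
Base rate for S-886 is 2.5% + $2.51/unit.
Origin Pelova qualifies under the Hesena–Pelova agreement and S-886 is covered: preferential rate Free applies instead.
Duty = $131,445.48 × 0% = $0.00.
Total = $309,388.79 + $53,639.93 + $123,451.60 + $0.00 = $486,480.32.

$486,480.32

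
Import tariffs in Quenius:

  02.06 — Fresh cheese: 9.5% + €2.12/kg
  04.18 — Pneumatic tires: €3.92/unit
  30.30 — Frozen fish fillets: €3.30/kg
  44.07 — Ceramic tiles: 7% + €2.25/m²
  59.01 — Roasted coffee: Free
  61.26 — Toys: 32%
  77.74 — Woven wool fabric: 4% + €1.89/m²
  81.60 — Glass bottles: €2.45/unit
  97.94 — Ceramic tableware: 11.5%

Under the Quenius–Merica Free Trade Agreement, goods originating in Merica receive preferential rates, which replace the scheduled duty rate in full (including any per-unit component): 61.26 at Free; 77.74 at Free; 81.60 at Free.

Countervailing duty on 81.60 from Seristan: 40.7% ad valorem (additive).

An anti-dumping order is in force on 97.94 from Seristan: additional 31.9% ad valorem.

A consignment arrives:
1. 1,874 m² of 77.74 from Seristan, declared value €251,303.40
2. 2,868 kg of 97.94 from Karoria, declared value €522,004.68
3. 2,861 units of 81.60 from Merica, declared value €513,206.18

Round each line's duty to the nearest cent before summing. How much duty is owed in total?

Line 1 (77.74, Seristan, 1,874 m², €251,303.40):
Base rate for 77.74 is 4% + €1.89/m².
77.74 has an FTA preferential rate, but origin Seristan is not Merica; base rate stands.
Duty = €251,303.40 × 4% + 1,874 × €1.89 = €13,594.00.
Line 2 (97.94, Karoria, 2,868 kg, €522,004.68):
Base rate for 97.94 is 11.5%.
The additional-duty order on 97.94 targets Seristan, not Karoria; it does not apply.
Duty = €522,004.68 × 11.5% = €60,030.54.
Line 3 (81.60, Merica, 2,861 units, €513,206.18):
Base rate for 81.60 is €2.45/unit.
Origin Merica qualifies under the Quenius–Merica agreement and 81.60 is covered: preferential rate Free applies instead.
The additional-duty order on 81.60 targets Seristan, not Merica; it does not apply.
Duty = €513,206.18 × 0% = €0.00.
Total = €13,594.00 + €60,030.54 + €0.00 = €73,624.54.

€73,624.54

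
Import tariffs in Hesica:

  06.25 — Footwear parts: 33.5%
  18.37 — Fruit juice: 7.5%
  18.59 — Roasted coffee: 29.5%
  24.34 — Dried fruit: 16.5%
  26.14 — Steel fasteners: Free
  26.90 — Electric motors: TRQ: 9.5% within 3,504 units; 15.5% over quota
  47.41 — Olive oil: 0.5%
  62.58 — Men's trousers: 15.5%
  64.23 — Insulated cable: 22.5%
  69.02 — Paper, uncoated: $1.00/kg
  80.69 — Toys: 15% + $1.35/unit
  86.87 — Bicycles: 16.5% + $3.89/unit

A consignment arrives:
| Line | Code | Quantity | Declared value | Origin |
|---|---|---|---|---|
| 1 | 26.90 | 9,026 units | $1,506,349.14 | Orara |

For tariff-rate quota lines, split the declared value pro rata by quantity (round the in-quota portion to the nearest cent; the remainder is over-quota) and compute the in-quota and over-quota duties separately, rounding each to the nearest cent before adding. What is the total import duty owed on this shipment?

$198,397.16

Line 1 (26.90, Orara, 9,026 units, $1,506,349.14):
Code 26.90 is under a tariff-rate quota (threshold 3,504 units). In-quota: 3,504 units at 9.5%; over-quota: 5,522 units at 15.5%.
Pro-rata value split: in-quota = $1,506,349.14 × 3,504/9,026 = $584,782.56; over-quota = $1,506,349.14 − $584,782.56 = $921,566.58.
In-quota duty = $584,782.56 × 9.5% = $55,554.34. Over-quota duty = $921,566.58 × 15.5% = $142,842.82.
Line duty = $55,554.34 + $142,842.82 = $198,397.16.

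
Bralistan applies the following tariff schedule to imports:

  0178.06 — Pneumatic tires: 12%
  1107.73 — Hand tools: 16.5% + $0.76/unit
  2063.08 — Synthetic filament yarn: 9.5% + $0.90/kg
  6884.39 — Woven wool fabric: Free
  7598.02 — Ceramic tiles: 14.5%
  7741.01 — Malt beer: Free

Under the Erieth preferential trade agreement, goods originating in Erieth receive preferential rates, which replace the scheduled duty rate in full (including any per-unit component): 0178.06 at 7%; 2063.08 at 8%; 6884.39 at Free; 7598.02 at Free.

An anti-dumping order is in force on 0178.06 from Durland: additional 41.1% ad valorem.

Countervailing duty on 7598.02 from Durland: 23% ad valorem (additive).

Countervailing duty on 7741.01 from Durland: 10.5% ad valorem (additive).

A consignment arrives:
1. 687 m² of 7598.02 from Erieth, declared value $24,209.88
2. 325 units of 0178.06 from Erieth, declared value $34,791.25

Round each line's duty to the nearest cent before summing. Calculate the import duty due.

Line 1 (7598.02, Erieth, 687 m², $24,209.88):
Base rate for 7598.02 is 14.5%.
Origin Erieth qualifies under the Bralistan–Erieth agreement and 7598.02 is covered: preferential rate Free applies instead.
The additional-duty order on 7598.02 targets Durland, not Erieth; it does not apply.
Duty = $24,209.88 × 0% = $0.00.
Line 2 (0178.06, Erieth, 325 units, $34,791.25):
Base rate for 0178.06 is 12%.
Origin Erieth qualifies under the Bralistan–Erieth agreement and 0178.06 is covered: preferential rate 7% applies instead.
The additional-duty order on 0178.06 targets Durland, not Erieth; it does not apply.
Duty = $34,791.25 × 7% = $2,435.39.
Total = $0.00 + $2,435.39 = $2,435.39.

$2,435.39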